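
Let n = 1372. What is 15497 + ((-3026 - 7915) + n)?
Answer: 5928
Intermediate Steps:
15497 + ((-3026 - 7915) + n) = 15497 + ((-3026 - 7915) + 1372) = 15497 + (-10941 + 1372) = 15497 - 9569 = 5928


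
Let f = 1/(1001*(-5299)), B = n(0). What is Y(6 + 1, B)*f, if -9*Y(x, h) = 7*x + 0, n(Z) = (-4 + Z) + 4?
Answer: 1/974259 ≈ 1.0264e-6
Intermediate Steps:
n(Z) = Z
B = 0
Y(x, h) = -7*x/9 (Y(x, h) = -(7*x + 0)/9 = -7*x/9)
f = -1/5304299 (f = (1/1001)*(-1/5299) = -1/5304299 ≈ -1.8853e-7)
Y(6 + 1, B)*f = -7*(6 + 1)/9*(-1/5304299) = -7/9*7*(-1/5304299) = -49/9*(-1/5304299) = 1/974259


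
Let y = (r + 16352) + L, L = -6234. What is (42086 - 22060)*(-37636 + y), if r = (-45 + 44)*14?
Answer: -551355832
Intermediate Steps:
r = -14 (r = -1*14 = -14)
y = 10104 (y = (-14 + 16352) - 6234 = 16338 - 6234 = 10104)
(42086 - 22060)*(-37636 + y) = (42086 - 22060)*(-37636 + 10104) = 20026*(-27532) = -551355832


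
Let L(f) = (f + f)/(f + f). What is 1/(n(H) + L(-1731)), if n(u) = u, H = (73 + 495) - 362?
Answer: 1/207 ≈ 0.0048309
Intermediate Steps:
H = 206 (H = 568 - 362 = 206)
L(f) = 1 (L(f) = (2*f)/((2*f)) = (2*f)*(1/(2*f)) = 1)
1/(n(H) + L(-1731)) = 1/(206 + 1) = 1/207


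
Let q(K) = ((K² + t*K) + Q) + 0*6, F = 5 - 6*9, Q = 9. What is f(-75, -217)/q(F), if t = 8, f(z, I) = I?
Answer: -217/2018 ≈ -0.10753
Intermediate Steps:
F = -49 (F = 5 - 54 = -49)
q(K) = 9 + K² + 8*K (q(K) = ((K² + 8*K) + 9) + 0*6 = (9 + K² + 8*K) + 0 = 9 + K² + 8*K)
f(-75, -217)/q(F) = -217/(9 + (-49)² + 8*(-49)) = -217/(9 + 2401 - 392) = -217/2018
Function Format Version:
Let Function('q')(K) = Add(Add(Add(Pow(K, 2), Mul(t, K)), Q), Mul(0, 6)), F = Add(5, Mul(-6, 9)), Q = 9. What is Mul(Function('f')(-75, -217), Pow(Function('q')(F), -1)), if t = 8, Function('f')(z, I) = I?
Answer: Rational(-217, 2018) ≈ -0.10753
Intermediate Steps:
F = -49 (F = Add(5, -54) = -49)
Function('q')(K) = Add(9, Pow(K, 2), Mul(8, K)) (Function('q')(K) = Add(Add(Add(Pow(K, 2), Mul(8, K)), 9), Mul(0, 6)) = Add(Add(9, Pow(K, 2), Mul(8, K)), 0) = Add(9, Pow(K, 2), Mul(8, K)))
Mul(Function('f')(-75, -217), Pow(Function('q')(F), -1)) = Mul(-217, Pow(Add(9, Pow(-49, 2), Mul(8, -49)), -1)) = Mul(-217, Pow(Add(9, 2401, -392), -1)) = Mul(-217, Pow(2018, -1)) = Mul(-217, Rational(1, 2018)) = Rational(-217, 2018)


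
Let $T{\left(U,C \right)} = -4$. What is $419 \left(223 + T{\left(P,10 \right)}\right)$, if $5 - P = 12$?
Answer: $91761$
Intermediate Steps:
$P = -7$ ($P = 5 - 12 = -7$)
$419 \left(223 + T{\left(P,10 \right)}\right) = 419 \left(223 - 4\right) = 419 \cdot 219 = 91761$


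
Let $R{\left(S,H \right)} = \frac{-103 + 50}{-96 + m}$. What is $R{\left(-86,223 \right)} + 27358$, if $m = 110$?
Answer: $\frac{382959}{14} \approx 27354.0$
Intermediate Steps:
$R{\left(S,H \right)} = - \frac{53}{14}$ ($R{\left(S,H \right)} = \frac{-103 + 50}{-96 + 110} = - \frac{53}{14}$)
$R{\left(-86,223 \right)} + 27358 = - \frac{53}{14} + 27358 = \frac{382959}{14}$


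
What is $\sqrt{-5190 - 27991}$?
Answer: $i \sqrt{33181} \approx 182.16 i$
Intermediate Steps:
$\sqrt{-5190 - 27991} = \sqrt{-33181} = i \sqrt{33181}$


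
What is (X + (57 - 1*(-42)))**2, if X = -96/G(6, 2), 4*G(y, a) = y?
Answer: 1225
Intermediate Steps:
G(y, a) = y/4
X = -64 (X = -96/((1/4)*6) = -96/3/2 = -96*2/3 = -64)
(X + (57 - 1*(-42)))**2 = (-64 + (57 - 1*(-42)))**2 = (-64 + (57 + 42))**2 = (-64 + 99)**2 = 35**2 = 1225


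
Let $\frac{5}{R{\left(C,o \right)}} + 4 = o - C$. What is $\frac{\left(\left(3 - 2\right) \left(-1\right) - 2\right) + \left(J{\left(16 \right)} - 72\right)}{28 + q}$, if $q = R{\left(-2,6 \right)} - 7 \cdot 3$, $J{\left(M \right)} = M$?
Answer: $- \frac{236}{33} \approx -7.1515$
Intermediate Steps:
$R{\left(C,o \right)} = \frac{5}{-4 + o - C}$ ($R{\left(C,o \right)} = \frac{5}{-4 - \left(C - o\right)} = \frac{5}{-4 + o - C}$)
$q = - \frac{79}{4}$ ($q = \frac{5}{-4 + 6 - -2} - 7 \cdot 3 = \frac{5}{-4 + 6 + 2} - 21 = \frac{5}{4} - 21 = - \frac{79}{4} \approx -19.75$)
$\frac{\left(\left(3 - 2\right) \left(-1\right) - 2\right) + \left(J{\left(16 \right)} - 72\right)}{28 + q} = \frac{\left(\left(3 - 2\right) \left(-1\right) - 2\right) + \left(16 - 72\right)}{28 - \frac{79}{4}} = \frac{\left(1 \left(-1\right) - 2\right) - 56}{\frac{33}{4}} = \left(\left(-1 - 2\right) - 56\right) \frac{4}{33} = \left(-3 - 56\right) \frac{4}{33} = \left(-59\right) \frac{4}{33} = - \frac{236}{33}$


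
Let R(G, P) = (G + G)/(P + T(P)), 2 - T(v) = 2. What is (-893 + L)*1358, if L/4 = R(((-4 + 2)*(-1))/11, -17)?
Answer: -226795506/187 ≈ -1.2128e+6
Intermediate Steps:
T(v) = 0 (T(v) = 2 - 1*2 = 2 - 2 = 0)
R(G, P) = 2*G/P (R(G, P) = (G + G)/(P + 0) = (2*G)/P = 2*G/P)
L = -16/187 (L = 4*(2*(((-4 + 2)*(-1))/11)/(-17)) = 4*(2*(-2*(-1)*(1/11))*(-1/17)) = 4*(2*(2*(1/11))*(-1/17)) = 4*(2*(2/11)*(-1/17)) = 4*(-4/187) = -16/187 ≈ -0.085562)
(-893 + L)*1358 = (-893 - 16/187)*1358 = -167007/187*1358 = -226795506/187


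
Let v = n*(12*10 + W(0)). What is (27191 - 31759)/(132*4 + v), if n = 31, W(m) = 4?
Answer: -1142/1093 ≈ -1.0448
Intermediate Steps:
v = 3844 (v = 31*(12*10 + 4) = 31*(120 + 4) = 31*124 = 3844)
(27191 - 31759)/(132*4 + v) = (27191 - 31759)/(132*4 + 3844) = -4568/(528 + 3844) = -4568/4372 = -4568*1/4372 = -1142/1093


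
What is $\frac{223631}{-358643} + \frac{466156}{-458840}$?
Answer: $- \frac{67448608587}{41139938530} \approx -1.6395$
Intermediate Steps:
$\frac{223631}{-358643} + \frac{466156}{-458840} = 223631 \left(- \frac{1}{358643}\right) + 466156 \left(- \frac{1}{458840}\right) = - \frac{223631}{358643} - \frac{116539}{114710} = - \frac{67448608587}{41139938530}$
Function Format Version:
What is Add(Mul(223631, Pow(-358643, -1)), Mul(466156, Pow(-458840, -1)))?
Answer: Rational(-67448608587, 41139938530) ≈ -1.6395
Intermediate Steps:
Add(Mul(223631, Pow(-358643, -1)), Mul(466156, Pow(-458840, -1))) = Add(Mul(223631, Rational(-1, 358643)), Mul(466156, Rational(-1, 458840))) = Add(Rational(-223631, 358643), Rational(-116539, 114710)) = Rational(-67448608587, 41139938530)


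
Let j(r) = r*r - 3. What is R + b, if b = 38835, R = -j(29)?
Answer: 37997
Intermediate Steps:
j(r) = -3 + r² (j(r) = r² - 3 = -3 + r²)
R = -838 (R = -(-3 + 29²) = -(-3 + 841) = -1*838 = -838)
R + b = -838 + 38835 = 37997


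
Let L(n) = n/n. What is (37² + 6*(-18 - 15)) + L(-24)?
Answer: 1172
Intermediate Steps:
L(n) = 1
(37² + 6*(-18 - 15)) + L(-24) = (37² + 6*(-18 - 15)) + 1 = (1369 + 6*(-33)) + 1 = (1369 - 198) + 1 = 1171 + 1 = 1172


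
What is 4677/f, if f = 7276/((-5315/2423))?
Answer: -24858255/17629748 ≈ -1.4100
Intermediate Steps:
f = -17629748/5315 (f = 7276/((-5315*1/2423)) = 7276/(-5315/2423) = 7276*(-2423/5315) = -17629748/5315 ≈ -3317.0)
4677/f = 4677/(-17629748/5315) = 4677*(-5315/17629748) = -24858255/17629748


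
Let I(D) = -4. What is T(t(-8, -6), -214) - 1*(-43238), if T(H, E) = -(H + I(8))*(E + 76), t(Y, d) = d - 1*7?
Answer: 40892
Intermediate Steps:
t(Y, d) = -7 + d (t(Y, d) = d - 7 = -7 + d)
T(H, E) = -(-4 + H)*(76 + E) (T(H, E) = -(H - 4)*(E + 76) = -(-4 + H)*(76 + E))
T(t(-8, -6), -214) - 1*(-43238) = (304 - 76*(-7 - 6) + 4*(-214) - 1*(-214)*(-7 - 6)) - 1*(-43238) = (304 - 76*(-13) - 856 - 1*(-214)*(-13)) + 43238 = (304 + 988 - 856 - 2782) + 43238 = -2346 + 43238 = 40892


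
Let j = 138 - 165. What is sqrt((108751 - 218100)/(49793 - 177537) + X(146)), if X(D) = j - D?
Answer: I*sqrt(10973191137)/7984 ≈ 13.12*I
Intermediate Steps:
j = -27
X(D) = -27 - D
sqrt((108751 - 218100)/(49793 - 177537) + X(146)) = sqrt((108751 - 218100)/(49793 - 177537) + (-27 - 1*146)) = sqrt(-109349/(-127744) + (-27 - 146)) = sqrt(-109349*(-1/127744) - 173) = sqrt(109349/127744 - 173) = sqrt(-21990363/127744) = I*sqrt(10973191137)/7984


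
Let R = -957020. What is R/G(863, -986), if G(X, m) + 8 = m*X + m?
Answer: 239255/212978 ≈ 1.1234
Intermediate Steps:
G(X, m) = -8 + m + X*m (G(X, m) = -8 + (m*X + m) = -8 + (X*m + m) = -8 + (m + X*m) = -8 + m + X*m)
R/G(863, -986) = -957020/(-8 - 986 + 863*(-986)) = -957020/(-8 - 986 - 850918) = -957020/(-851912) = -957020*(-1/851912) = 239255/212978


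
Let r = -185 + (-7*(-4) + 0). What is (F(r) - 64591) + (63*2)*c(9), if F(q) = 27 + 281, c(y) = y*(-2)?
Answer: -66551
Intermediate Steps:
c(y) = -2*y
r = -157 (r = -185 + (28 + 0) = -185 + 28 = -157)
F(q) = 308
(F(r) - 64591) + (63*2)*c(9) = (308 - 64591) + (63*2)*(-2*9) = -64283 + 126*(-18) = -64283 - 2268 = -66551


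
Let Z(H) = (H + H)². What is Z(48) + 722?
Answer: 9938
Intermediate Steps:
Z(H) = 4*H² (Z(H) = (2*H)² = 4*H²)
Z(48) + 722 = 4*48² + 722 = 4*2304 + 722 = 9216 + 722 = 9938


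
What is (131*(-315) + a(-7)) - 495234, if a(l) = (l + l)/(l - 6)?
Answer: -6974473/13 ≈ -5.3650e+5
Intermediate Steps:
a(l) = 2*l/(-6 + l) (a(l) = (2*l)/(-6 + l) = 2*l/(-6 + l))
(131*(-315) + a(-7)) - 495234 = (131*(-315) + 2*(-7)/(-6 - 7)) - 495234 = (-41265 + 2*(-7)/(-13)) - 495234 = (-41265 + 2*(-7)*(-1/13)) - 495234 = (-41265 + 14/13) - 495234 = -536431/13 - 495234 = -6974473/13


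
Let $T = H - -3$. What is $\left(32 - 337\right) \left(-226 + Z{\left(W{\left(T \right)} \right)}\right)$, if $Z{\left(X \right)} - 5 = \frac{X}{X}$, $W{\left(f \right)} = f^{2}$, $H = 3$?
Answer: $67100$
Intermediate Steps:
$T = 6$ ($T = 3 - -3 = 3 + 3 = 6$)
$Z{\left(X \right)} = 6$ ($Z{\left(X \right)} = 5 + \frac{X}{X} = 5 + 1 = 6$)
$\left(32 - 337\right) \left(-226 + Z{\left(W{\left(T \right)} \right)}\right) = \left(32 - 337\right) \left(-226 + 6\right) = \left(-305\right) \left(-220\right) = 67100$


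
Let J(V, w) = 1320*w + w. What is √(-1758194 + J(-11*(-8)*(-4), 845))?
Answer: 7*I*√13101 ≈ 801.22*I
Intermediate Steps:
J(V, w) = 1321*w
√(-1758194 + J(-11*(-8)*(-4), 845)) = √(-1758194 + 1321*845) = √(-1758194 + 1116245) = √(-641949) = 7*I*√13101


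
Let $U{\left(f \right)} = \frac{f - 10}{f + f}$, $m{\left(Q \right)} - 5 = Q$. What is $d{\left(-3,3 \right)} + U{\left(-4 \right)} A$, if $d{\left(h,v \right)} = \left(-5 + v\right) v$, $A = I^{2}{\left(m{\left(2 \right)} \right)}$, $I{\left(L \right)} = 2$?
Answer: $1$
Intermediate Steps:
$m{\left(Q \right)} = 5 + Q$
$U{\left(f \right)} = \frac{-10 + f}{2 f}$
$A = 4$ ($A = 2^{2} = 4$)
$d{\left(h,v \right)} = v \left(-5 + v\right)$
$d{\left(-3,3 \right)} + U{\left(-4 \right)} A = 3 \left(-5 + 3\right) + \frac{-10 - 4}{2 \left(-4\right)} 4 = 3 \left(-2\right) + \frac{1}{2} \left(- \frac{1}{4}\right) \left(-14\right) 4 = -6 + \frac{7}{4} \cdot 4 = -6 + 7 = 1$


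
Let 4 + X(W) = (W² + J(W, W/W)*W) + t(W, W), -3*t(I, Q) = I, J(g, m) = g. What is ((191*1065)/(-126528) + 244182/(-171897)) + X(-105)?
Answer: 53354567748505/2416642624 ≈ 22078.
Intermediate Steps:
t(I, Q) = -I/3
X(W) = -4 + 2*W² - W/3 (X(W) = -4 + ((W² + W*W) - W/3) = -4 + ((W² + W²) - W/3) = -4 + (2*W² - W/3) = -4 + 2*W² - W/3)
((191*1065)/(-126528) + 244182/(-171897)) + X(-105) = ((191*1065)/(-126528) + 244182/(-171897)) + (-4 + 2*(-105)² - ⅓*(-105)) = (203415*(-1/126528) + 244182*(-1/171897)) + (-4 + 2*11025 + 35) = (-67805/42176 - 81394/57299) + (-4 + 22050 + 35) = -7318032039/2416642624 + 22081 = 53354567748505/2416642624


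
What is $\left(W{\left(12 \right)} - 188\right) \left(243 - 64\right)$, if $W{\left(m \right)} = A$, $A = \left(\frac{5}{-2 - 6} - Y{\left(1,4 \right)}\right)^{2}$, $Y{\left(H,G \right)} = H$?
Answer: $- \frac{2123477}{64} \approx -33179.0$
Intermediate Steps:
$A = \frac{169}{64}$ ($A = \left(\frac{5}{-2 - 6} - 1\right)^{2} = \left(\frac{5}{-8} - 1\right)^{2} = \left(5 \left(- \frac{1}{8}\right) - 1\right)^{2} = \left(- \frac{5}{8} - 1\right)^{2} = \left(- \frac{13}{8}\right)^{2} = \frac{169}{64} \approx 2.6406$)
$W{\left(m \right)} = \frac{169}{64}$
$\left(W{\left(12 \right)} - 188\right) \left(243 - 64\right) = \left(\frac{169}{64} - 188\right) \left(243 - 64\right) = \left(- \frac{11863}{64}\right) 179 = - \frac{2123477}{64}$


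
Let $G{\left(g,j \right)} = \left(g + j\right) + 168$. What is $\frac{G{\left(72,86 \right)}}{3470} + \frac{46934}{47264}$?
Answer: $\frac{44567261}{41001520} \approx 1.087$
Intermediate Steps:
$G{\left(g,j \right)} = 168 + g + j$
$\frac{G{\left(72,86 \right)}}{3470} + \frac{46934}{47264} = \frac{168 + 72 + 86}{3470} + \frac{46934}{47264} = 326 \cdot \frac{1}{3470} + 46934 \cdot \frac{1}{47264} = \frac{163}{1735} + \frac{23467}{23632} = \frac{44567261}{41001520}$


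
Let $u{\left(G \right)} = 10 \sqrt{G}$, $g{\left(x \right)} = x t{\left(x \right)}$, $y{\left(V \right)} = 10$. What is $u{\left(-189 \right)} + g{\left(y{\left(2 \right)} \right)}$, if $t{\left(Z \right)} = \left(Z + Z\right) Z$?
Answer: $2000 + 30 i \sqrt{21} \approx 2000.0 + 137.48 i$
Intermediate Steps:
$t{\left(Z \right)} = 2 Z^{2}$ ($t{\left(Z \right)} = 2 Z Z = 2 Z^{2}$)
$g{\left(x \right)} = 2 x^{3}$ ($g{\left(x \right)} = x 2 x^{2} = 2 x^{3}$)
$u{\left(-189 \right)} + g{\left(y{\left(2 \right)} \right)} = 10 \sqrt{-189} + 2 \cdot 10^{3} = 10 \cdot 3 i \sqrt{21} + 2 \cdot 1000 = 30 i \sqrt{21} + 2000 = 2000 + 30 i \sqrt{21}$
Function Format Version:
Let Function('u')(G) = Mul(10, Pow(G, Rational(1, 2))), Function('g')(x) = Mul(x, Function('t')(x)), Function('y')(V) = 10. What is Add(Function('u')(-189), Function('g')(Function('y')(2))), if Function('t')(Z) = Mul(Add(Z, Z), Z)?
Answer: Add(2000, Mul(30, I, Pow(21, Rational(1, 2)))) ≈ Add(2000.0, Mul(137.48, I))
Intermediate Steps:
Function('t')(Z) = Mul(2, Pow(Z, 2)) (Function('t')(Z) = Mul(Mul(2, Z), Z) = Mul(2, Pow(Z, 2)))
Function('g')(x) = Mul(2, Pow(x, 3)) (Function('g')(x) = Mul(x, Mul(2, Pow(x, 2))) = Mul(2, Pow(x, 3)))
Add(Function('u')(-189), Function('g')(Function('y')(2))) = Add(Mul(10, Pow(-189, Rational(1, 2))), Mul(2, Pow(10, 3))) = Add(Mul(10, Mul(3, I, Pow(21, Rational(1, 2)))), Mul(2, 1000)) = Add(Mul(30, I, Pow(21, Rational(1, 2))), 2000) = Add(2000, Mul(30, I, Pow(21, Rational(1, 2))))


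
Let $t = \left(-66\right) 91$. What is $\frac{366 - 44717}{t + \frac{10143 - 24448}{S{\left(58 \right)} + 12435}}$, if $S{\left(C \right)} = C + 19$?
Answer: $\frac{554919712}{75161377} \approx 7.383$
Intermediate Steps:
$t = -6006$
$S{\left(C \right)} = 19 + C$
$\frac{366 - 44717}{t + \frac{10143 - 24448}{S{\left(58 \right)} + 12435}} = \frac{366 - 44717}{-6006 + \frac{10143 - 24448}{\left(19 + 58\right) + 12435}} = - \frac{44351}{-6006 - \frac{14305}{77 + 12435}} = - \frac{44351}{-6006 - \frac{14305}{12512}} = - \frac{44351}{- \frac{75161377}{12512}} = \left(-44351\right) \left(- \frac{12512}{75161377}\right) = \frac{554919712}{75161377}$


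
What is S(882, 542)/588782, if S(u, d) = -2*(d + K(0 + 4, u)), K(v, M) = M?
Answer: -1424/294391 ≈ -0.0048371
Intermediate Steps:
S(u, d) = -2*d - 2*u (S(u, d) = -2*(d + u) = -2*d - 2*u)
S(882, 542)/588782 = (-2*542 - 2*882)/588782 = (-1084 - 1764)*(1/588782) = -2848*1/588782 = -1424/294391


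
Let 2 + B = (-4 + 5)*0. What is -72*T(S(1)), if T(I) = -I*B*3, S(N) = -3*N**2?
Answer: 1296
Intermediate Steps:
B = -2 (B = -2 + (-4 + 5)*0 = -2 + 1*0 = -2 + 0 = -2)
T(I) = 6*I (T(I) = -I*(-2)*3 = -(-2*I)*3 = -(-6)*I = 6*I)
-72*T(S(1)) = -72*6*(-3*1**2) = -72*6*(-3*1) = -72*6*(-3) = -72*(-18) = -1*(-1296) = 1296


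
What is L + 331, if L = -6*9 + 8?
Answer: 285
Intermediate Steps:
L = -46 (L = -54 + 8 = -46)
L + 331 = -46 + 331 = 285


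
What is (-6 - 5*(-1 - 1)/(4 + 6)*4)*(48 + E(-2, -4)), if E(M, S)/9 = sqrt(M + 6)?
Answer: -132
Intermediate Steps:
E(M, S) = 9*sqrt(6 + M) (E(M, S) = 9*sqrt(M + 6) = 9*sqrt(6 + M))
(-6 - 5*(-1 - 1)/(4 + 6)*4)*(48 + E(-2, -4)) = (-6 - 5*(-1 - 1)/(4 + 6)*4)*(48 + 9*sqrt(6 - 2)) = (-6 - (-10)/10*4)*(48 + 9*sqrt(4)) = (-6 - (-10)/10*4)*(48 + 9*2) = (-6 - 5*(-1/5)*4)*(48 + 18) = (-6 + 1*4)*66 = (-6 + 4)*66 = -2*66 = -132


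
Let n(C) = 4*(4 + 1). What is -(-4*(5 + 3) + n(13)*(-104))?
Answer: 2112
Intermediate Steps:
n(C) = 20 (n(C) = 4*5 = 20)
-(-4*(5 + 3) + n(13)*(-104)) = -(-4*(5 + 3) + 20*(-104)) = -(-4*8 - 2080) = -(-32 - 2080) = -1*(-2112) = 2112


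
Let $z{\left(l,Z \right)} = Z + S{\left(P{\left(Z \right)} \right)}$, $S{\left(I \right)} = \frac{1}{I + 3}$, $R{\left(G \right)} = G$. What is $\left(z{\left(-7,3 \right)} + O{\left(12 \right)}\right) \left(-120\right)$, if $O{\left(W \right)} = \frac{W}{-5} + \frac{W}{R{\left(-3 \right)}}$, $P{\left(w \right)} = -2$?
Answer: $288$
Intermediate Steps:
$O{\left(W \right)} = - \frac{8 W}{15}$ ($O{\left(W \right)} = \frac{W}{-5} + \frac{W}{-3} = W \left(- \frac{1}{5}\right) + W \left(- \frac{1}{3}\right) = - \frac{W}{5} - \frac{W}{3} = - \frac{8 W}{15}$)
$S{\left(I \right)} = \frac{1}{3 + I}$
$z{\left(l,Z \right)} = 1 + Z$ ($z{\left(l,Z \right)} = Z + \frac{1}{3 - 2} = Z + 1^{-1} = Z + 1 = 1 + Z$)
$\left(z{\left(-7,3 \right)} + O{\left(12 \right)}\right) \left(-120\right) = \left(\left(1 + 3\right) - \frac{32}{5}\right) \left(-120\right) = \left(4 - \frac{32}{5}\right) \left(-120\right) = \left(- \frac{12}{5}\right) \left(-120\right) = 288$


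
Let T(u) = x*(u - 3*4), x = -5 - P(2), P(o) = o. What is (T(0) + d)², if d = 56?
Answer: 19600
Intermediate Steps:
x = -7 (x = -5 - 1*2 = -5 - 2 = -7)
T(u) = 84 - 7*u (T(u) = -7*(u - 3*4) = -7*(u - 12) = -7*(-12 + u) = 84 - 7*u)
(T(0) + d)² = ((84 - 7*0) + 56)² = ((84 + 0) + 56)² = (84 + 56)² = 140² = 19600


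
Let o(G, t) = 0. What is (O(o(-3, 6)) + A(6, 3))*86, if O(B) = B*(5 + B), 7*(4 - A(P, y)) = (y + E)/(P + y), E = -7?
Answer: 22016/63 ≈ 349.46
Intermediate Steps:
A(P, y) = 4 - (-7 + y)/(7*(P + y)) (A(P, y) = 4 - (y - 7)/(7*(P + y)) = 4 - (-7 + y)/(7*(P + y)))
(O(o(-3, 6)) + A(6, 3))*86 = (0*(5 + 0) + (1 + 4*6 + (27/7)*3)/(6 + 3))*86 = (0*5 + (1 + 24 + 81/7)/9)*86 = (0 + (1/9)*(256/7))*86 = (0 + 256/63)*86 = (256/63)*86 = 22016/63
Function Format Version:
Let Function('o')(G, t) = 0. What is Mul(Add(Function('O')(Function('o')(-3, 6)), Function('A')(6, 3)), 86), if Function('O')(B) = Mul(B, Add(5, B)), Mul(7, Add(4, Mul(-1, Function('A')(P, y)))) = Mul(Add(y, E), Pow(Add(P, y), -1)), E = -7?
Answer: Rational(22016, 63) ≈ 349.46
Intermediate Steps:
Function('A')(P, y) = Add(4, Mul(Rational(-1, 7), Pow(Add(P, y), -1), Add(-7, y))) (Function('A')(P, y) = Add(4, Mul(Rational(-1, 7), Mul(Add(y, -7), Pow(Add(P, y), -1)))) = Add(4, Mul(Rational(-1, 7), Mul(Add(-7, y), Pow(Add(P, y), -1)))) = Add(4, Mul(Rational(-1, 7), Mul(Pow(Add(P, y), -1), Add(-7, y)))) = Add(4, Mul(Rational(-1, 7), Pow(Add(P, y), -1), Add(-7, y))))
Mul(Add(Function('O')(Function('o')(-3, 6)), Function('A')(6, 3)), 86) = Mul(Add(Mul(0, Add(5, 0)), Mul(Pow(Add(6, 3), -1), Add(1, Mul(4, 6), Mul(Rational(27, 7), 3)))), 86) = Mul(Add(Mul(0, 5), Mul(Pow(9, -1), Add(1, 24, Rational(81, 7)))), 86) = Mul(Add(0, Mul(Rational(1, 9), Rational(256, 7))), 86) = Mul(Add(0, Rational(256, 63)), 86) = Mul(Rational(256, 63), 86) = Rational(22016, 63)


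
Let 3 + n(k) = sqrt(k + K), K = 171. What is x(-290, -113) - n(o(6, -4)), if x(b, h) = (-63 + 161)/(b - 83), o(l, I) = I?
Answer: 1021/373 - sqrt(167) ≈ -10.186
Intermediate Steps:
x(b, h) = 98/(-83 + b)
n(k) = -3 + sqrt(171 + k) (n(k) = -3 + sqrt(k + 171) = -3 + sqrt(171 + k))
x(-290, -113) - n(o(6, -4)) = 98/(-83 - 290) - (-3 + sqrt(171 - 4)) = 98/(-373) - (-3 + sqrt(167)) = 98*(-1/373) + (3 - sqrt(167)) = -98/373 + (3 - sqrt(167)) = 1021/373 - sqrt(167)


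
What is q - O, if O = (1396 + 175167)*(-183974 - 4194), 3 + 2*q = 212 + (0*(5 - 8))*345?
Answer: 66447013377/2 ≈ 3.3224e+10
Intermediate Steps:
q = 209/2 (q = -3/2 + (212 + (0*(5 - 8))*345)/2 = -3/2 + (212 + (0*(-3))*345)/2 = -3/2 + (212 + 0*345)/2 = -3/2 + (212 + 0)/2 = -3/2 + (½)*212 = -3/2 + 106 = 209/2 ≈ 104.50)
O = -33223506584 (O = 176563*(-188168) = -33223506584)
q - O = 209/2 - 1*(-33223506584) = 209/2 + 33223506584 = 66447013377/2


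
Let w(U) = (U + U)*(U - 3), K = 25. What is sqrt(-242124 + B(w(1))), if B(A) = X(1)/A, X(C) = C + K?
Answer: I*sqrt(968522)/2 ≈ 492.07*I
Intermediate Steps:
w(U) = 2*U*(-3 + U) (w(U) = (2*U)*(-3 + U) = 2*U*(-3 + U))
X(C) = 25 + C (X(C) = C + 25 = 25 + C)
B(A) = 26/A (B(A) = (25 + 1)/A = 26/A)
sqrt(-242124 + B(w(1))) = sqrt(-242124 + 26/((2*1*(-3 + 1)))) = sqrt(-242124 + 26/((2*1*(-2)))) = sqrt(-242124 + 26/(-4)) = sqrt(-242124 + 26*(-1/4)) = sqrt(-242124 - 13/2) = sqrt(-484261/2) = I*sqrt(968522)/2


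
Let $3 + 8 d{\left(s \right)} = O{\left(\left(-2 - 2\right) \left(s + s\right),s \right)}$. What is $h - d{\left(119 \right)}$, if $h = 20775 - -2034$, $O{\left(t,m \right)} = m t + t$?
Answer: $\frac{296715}{8} \approx 37089.0$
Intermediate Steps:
$O{\left(t,m \right)} = t + m t$
$h = 22809$ ($h = 20775 + 2034 = 22809$)
$d{\left(s \right)} = - \frac{3}{8} - s \left(1 + s\right)$ ($d{\left(s \right)} = - \frac{3}{8} + \frac{\left(-2 - 2\right) \left(s + s\right) \left(1 + s\right)}{8} = - \frac{3}{8} + \frac{- 4 \cdot 2 s \left(1 + s\right)}{8} = - \frac{3}{8} + \frac{- 8 s \left(1 + s\right)}{8} = - \frac{3}{8} + \frac{\left(-8\right) s \left(1 + s\right)}{8} = - \frac{3}{8} - s \left(1 + s\right)$)
$h - d{\left(119 \right)} = 22809 - \left(- \frac{3}{8} - 119 - 119^{2}\right) = 22809 - \left(- \frac{3}{8} - 119 - 14161\right) = 22809 - - \frac{114243}{8} = 22809 + \frac{114243}{8} = \frac{296715}{8}$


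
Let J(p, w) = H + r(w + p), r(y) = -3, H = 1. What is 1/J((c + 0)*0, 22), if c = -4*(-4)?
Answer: -1/2 ≈ -0.50000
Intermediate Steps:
c = 16
J(p, w) = -2 (J(p, w) = 1 - 3 = -2)
1/J((c + 0)*0, 22) = 1/(-2) = -1/2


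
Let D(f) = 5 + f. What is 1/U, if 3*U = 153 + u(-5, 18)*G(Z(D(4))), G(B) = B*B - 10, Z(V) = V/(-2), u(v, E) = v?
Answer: 12/407 ≈ 0.029484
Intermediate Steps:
Z(V) = -V/2 (Z(V) = V*(-½) = -V/2)
G(B) = -10 + B² (G(B) = B² - 10 = -10 + B²)
U = 407/12 (U = (153 - 5*(-10 + (-(5 + 4)/2)²))/3 = (153 - 5*(-10 + (-½*9)²))/3 = (153 - 5*(-10 + (-9/2)²))/3 = (153 - 5*(-10 + 81/4))/3 = (153 - 5*41/4)/3 = (153 - 205/4)/3 = (⅓)*(407/4) = 407/12 ≈ 33.917)
1/U = 1/(407/12) = 12/407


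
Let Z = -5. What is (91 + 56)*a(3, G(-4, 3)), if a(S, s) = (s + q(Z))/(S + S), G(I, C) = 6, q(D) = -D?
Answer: 539/2 ≈ 269.50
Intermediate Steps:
a(S, s) = (5 + s)/(2*S) (a(S, s) = (s - 1*(-5))/(S + S) = (s + 5)/((2*S)) = (5 + s)*(1/(2*S)) = (5 + s)/(2*S))
(91 + 56)*a(3, G(-4, 3)) = (91 + 56)*((½)*(5 + 6)/3) = 147*((½)*(⅓)*11) = 147*(11/6) = 539/2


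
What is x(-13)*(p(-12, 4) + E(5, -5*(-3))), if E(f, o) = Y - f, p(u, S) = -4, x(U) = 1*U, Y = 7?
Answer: 26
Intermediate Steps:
x(U) = U
E(f, o) = 7 - f
x(-13)*(p(-12, 4) + E(5, -5*(-3))) = -13*(-4 + (7 - 1*5)) = -13*(-4 + (7 - 5)) = -13*(-4 + 2) = -13*(-2) = 26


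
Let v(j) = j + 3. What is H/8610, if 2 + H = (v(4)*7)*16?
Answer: 391/4305 ≈ 0.090825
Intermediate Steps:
v(j) = 3 + j
H = 782 (H = -2 + ((3 + 4)*7)*16 = -2 + (7*7)*16 = -2 + 49*16 = -2 + 784 = 782)
H/8610 = 782/8610 = 782*(1/8610) = 391/4305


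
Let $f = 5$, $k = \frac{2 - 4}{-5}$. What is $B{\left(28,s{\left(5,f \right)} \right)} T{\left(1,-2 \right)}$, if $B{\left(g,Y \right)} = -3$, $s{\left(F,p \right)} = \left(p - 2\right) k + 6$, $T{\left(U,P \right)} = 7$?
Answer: $-21$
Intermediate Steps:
$k = \frac{2}{5}$ ($k = \left(-2\right) \left(- \frac{1}{5}\right) = \frac{2}{5} \approx 0.4$)
$s{\left(F,p \right)} = \frac{26}{5} + \frac{2 p}{5}$ ($s{\left(F,p \right)} = \left(p - 2\right) \frac{2}{5} + 6 = \left(-2 + p\right) \frac{2}{5} + 6 = \left(- \frac{4}{5} + \frac{2 p}{5}\right) + 6 = \frac{26}{5} + \frac{2 p}{5}$)
$B{\left(28,s{\left(5,f \right)} \right)} T{\left(1,-2 \right)} = \left(-3\right) 7 = -21$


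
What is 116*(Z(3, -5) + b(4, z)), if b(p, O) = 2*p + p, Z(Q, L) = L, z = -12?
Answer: 812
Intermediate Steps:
b(p, O) = 3*p
116*(Z(3, -5) + b(4, z)) = 116*(-5 + 3*4) = 116*(-5 + 12) = 116*7 = 812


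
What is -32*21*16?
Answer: -10752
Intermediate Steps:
-32*21*16 = -672*16 = -10752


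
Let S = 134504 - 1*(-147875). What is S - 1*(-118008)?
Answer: 400387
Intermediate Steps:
S = 282379 (S = 134504 + 147875 = 282379)
S - 1*(-118008) = 282379 - 1*(-118008) = 282379 + 118008 = 400387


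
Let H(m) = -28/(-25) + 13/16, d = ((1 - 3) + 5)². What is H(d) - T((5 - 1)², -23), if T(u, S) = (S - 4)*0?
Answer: 773/400 ≈ 1.9325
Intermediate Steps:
d = 9 (d = (-2 + 5)² = 3² = 9)
T(u, S) = 0 (T(u, S) = (-4 + S)*0 = 0)
H(m) = 773/400 (H(m) = -28*(-1/25) + 13*(1/16) = 28/25 + 13/16 = 773/400)
H(d) - T((5 - 1)², -23) = 773/400 - 1*0 = 773/400 + 0 = 773/400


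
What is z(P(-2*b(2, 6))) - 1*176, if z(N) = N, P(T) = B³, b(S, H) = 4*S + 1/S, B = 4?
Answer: -112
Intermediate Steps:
b(S, H) = 1/S + 4*S
P(T) = 64 (P(T) = 4³ = 64)
z(P(-2*b(2, 6))) - 1*176 = 64 - 1*176 = 64 - 176 = -112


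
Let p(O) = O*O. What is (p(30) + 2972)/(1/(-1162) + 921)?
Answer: 409024/97291 ≈ 4.2041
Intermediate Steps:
p(O) = O**2
(p(30) + 2972)/(1/(-1162) + 921) = (30**2 + 2972)/(1/(-1162) + 921) = (900 + 2972)/(-1/1162 + 921) = 3872/(1070201/1162) = 3872*(1162/1070201) = 409024/97291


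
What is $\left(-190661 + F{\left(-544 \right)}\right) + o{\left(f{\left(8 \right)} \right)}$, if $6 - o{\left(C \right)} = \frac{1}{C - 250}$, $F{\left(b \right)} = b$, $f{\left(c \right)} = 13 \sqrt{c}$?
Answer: $- \frac{5845718101}{30574} + \frac{13 \sqrt{2}}{30574} \approx -1.912 \cdot 10^{5}$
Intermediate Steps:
$o{\left(C \right)} = 6 - \frac{1}{-250 + C}$ ($o{\left(C \right)} = 6 - \frac{1}{C - 250} = 6 - \frac{1}{-250 + C}$)
$\left(-190661 + F{\left(-544 \right)}\right) + o{\left(f{\left(8 \right)} \right)} = \left(-190661 - 544\right) + \frac{-1501 + 6 \cdot 13 \sqrt{8}}{-250 + 13 \sqrt{8}} = -191205 + \frac{-1501 + 6 \cdot 13 \cdot 2 \sqrt{2}}{-250 + 13 \cdot 2 \sqrt{2}} = -191205 + \frac{-1501 + 6 \cdot 26 \sqrt{2}}{-250 + 26 \sqrt{2}} = -191205 + \frac{-1501 + 156 \sqrt{2}}{-250 + 26 \sqrt{2}}$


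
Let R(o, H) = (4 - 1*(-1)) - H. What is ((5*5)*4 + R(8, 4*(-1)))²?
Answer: 11881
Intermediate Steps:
R(o, H) = 5 - H (R(o, H) = (4 + 1) - H = 5 - H)
((5*5)*4 + R(8, 4*(-1)))² = ((5*5)*4 + (5 - 4*(-1)))² = (25*4 + (5 - 1*(-4)))² = (100 + (5 + 4))² = (100 + 9)² = 109² = 11881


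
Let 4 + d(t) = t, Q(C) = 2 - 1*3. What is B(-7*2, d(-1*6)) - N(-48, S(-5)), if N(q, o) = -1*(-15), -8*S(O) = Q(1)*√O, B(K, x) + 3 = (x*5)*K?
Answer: 682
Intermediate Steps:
Q(C) = -1 (Q(C) = 2 - 3 = -1)
d(t) = -4 + t
B(K, x) = -3 + 5*K*x (B(K, x) = -3 + (x*5)*K = -3 + (5*x)*K = -3 + 5*K*x)
S(O) = √O/8 (S(O) = -(-1)*√O/8 = √O/8)
N(q, o) = 15
B(-7*2, d(-1*6)) - N(-48, S(-5)) = (-3 + 5*(-7*2)*(-4 - 1*6)) - 1*15 = (-3 + 5*(-14)*(-4 - 6)) - 15 = (-3 + 5*(-14)*(-10)) - 15 = (-3 + 700) - 15 = 697 - 15 = 682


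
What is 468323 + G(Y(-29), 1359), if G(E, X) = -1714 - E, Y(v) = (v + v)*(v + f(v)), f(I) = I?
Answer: 463245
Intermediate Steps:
Y(v) = 4*v**2 (Y(v) = (v + v)*(v + v) = (2*v)*(2*v) = 4*v**2)
468323 + G(Y(-29), 1359) = 468323 + (-1714 - 4*(-29)**2) = 468323 + (-1714 - 4*841) = 468323 + (-1714 - 1*3364) = 468323 + (-1714 - 3364) = 468323 - 5078 = 463245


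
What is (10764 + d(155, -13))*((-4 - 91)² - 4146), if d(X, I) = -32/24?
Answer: 157533152/3 ≈ 5.2511e+7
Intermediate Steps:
d(X, I) = -4/3 (d(X, I) = -32*1/24 = -4/3)
(10764 + d(155, -13))*((-4 - 91)² - 4146) = (10764 - 4/3)*((-4 - 91)² - 4146) = 32288*((-95)² - 4146)/3 = 32288*(9025 - 4146)/3 = (32288/3)*4879 = 157533152/3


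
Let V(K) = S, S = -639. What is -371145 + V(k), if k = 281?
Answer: -371784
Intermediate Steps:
V(K) = -639
-371145 + V(k) = -371145 - 639 = -371784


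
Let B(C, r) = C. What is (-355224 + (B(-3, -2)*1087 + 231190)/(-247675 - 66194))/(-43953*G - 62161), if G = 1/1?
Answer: 111494029585/33305895066 ≈ 3.3476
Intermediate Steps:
G = 1
(-355224 + (B(-3, -2)*1087 + 231190)/(-247675 - 66194))/(-43953*G - 62161) = (-355224 + (-3*1087 + 231190)/(-247675 - 66194))/(-43953 - 62161) = (-355224 + (-3261 + 231190)/(-313869))/(-161*273 - 62161) = (-355224 + 227929*(-1/313869))/(-43953 - 62161) = (-355224 - 227929/313869)/(-106114) = -111494029585/313869*(-1/106114) = 111494029585/33305895066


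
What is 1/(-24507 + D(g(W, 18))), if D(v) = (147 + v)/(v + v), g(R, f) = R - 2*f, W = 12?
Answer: -16/392153 ≈ -4.0800e-5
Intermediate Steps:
D(v) = (147 + v)/(2*v) (D(v) = (147 + v)/((2*v)) = (147 + v)*(1/(2*v)) = (147 + v)/(2*v))
1/(-24507 + D(g(W, 18))) = 1/(-24507 + (147 + (12 - 2*18))/(2*(12 - 2*18))) = 1/(-24507 + (147 + (12 - 36))/(2*(12 - 36))) = 1/(-24507 + (½)*(147 - 24)/(-24)) = 1/(-24507 + (½)*(-1/24)*123) = 1/(-24507 - 41/16) = 1/(-392153/16) = -16/392153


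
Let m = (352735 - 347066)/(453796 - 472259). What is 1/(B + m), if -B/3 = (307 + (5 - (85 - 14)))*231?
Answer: -18463/3083566688 ≈ -5.9875e-6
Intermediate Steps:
B = -167013 (B = -3*(307 + (5 - (85 - 14)))*231 = -3*(307 + (5 - 1*71))*231 = -3*(307 + (5 - 71))*231 = -3*(307 - 66)*231 = -723*231 = -3*55671 = -167013)
m = -5669/18463 (m = 5669/(-18463) = 5669*(-1/18463) = -5669/18463 ≈ -0.30705)
1/(B + m) = 1/(-167013 - 5669/18463) = 1/(-3083566688/18463) = -18463/3083566688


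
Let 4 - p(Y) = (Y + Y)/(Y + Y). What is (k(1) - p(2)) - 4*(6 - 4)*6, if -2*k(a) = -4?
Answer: -49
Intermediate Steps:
k(a) = 2 (k(a) = -½*(-4) = 2)
p(Y) = 3 (p(Y) = 4 - (Y + Y)/(Y + Y) = 4 - 2*Y/(2*Y) = 4 - 2*Y*1/(2*Y) = 4 - 1*1 = 4 - 1 = 3)
(k(1) - p(2)) - 4*(6 - 4)*6 = (2 - 1*3) - 4*(6 - 4)*6 = (2 - 3) - 4*2*6 = -1 - 8*6 = -1 - 48 = -49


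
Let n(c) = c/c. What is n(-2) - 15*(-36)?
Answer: 541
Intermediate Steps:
n(c) = 1
n(-2) - 15*(-36) = 1 - 15*(-36) = 1 + 540 = 541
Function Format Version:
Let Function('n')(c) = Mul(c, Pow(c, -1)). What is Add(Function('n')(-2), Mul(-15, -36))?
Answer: 541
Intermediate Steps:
Function('n')(c) = 1
Add(Function('n')(-2), Mul(-15, -36)) = Add(1, Mul(-15, -36)) = Add(1, 540) = 541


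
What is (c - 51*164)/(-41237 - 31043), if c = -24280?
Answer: 8161/18070 ≈ 0.45163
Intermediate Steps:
(c - 51*164)/(-41237 - 31043) = (-24280 - 51*164)/(-41237 - 31043) = (-24280 - 8364)/(-72280) = -32644*(-1/72280) = 8161/18070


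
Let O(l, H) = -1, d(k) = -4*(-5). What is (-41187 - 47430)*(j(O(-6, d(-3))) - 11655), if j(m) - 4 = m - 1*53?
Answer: 1037261985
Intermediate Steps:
d(k) = 20
j(m) = -49 + m (j(m) = 4 + (m - 1*53) = 4 + (m - 53) = 4 + (-53 + m) = -49 + m)
(-41187 - 47430)*(j(O(-6, d(-3))) - 11655) = (-41187 - 47430)*((-49 - 1) - 11655) = -88617*(-50 - 11655) = -88617*(-11705) = 1037261985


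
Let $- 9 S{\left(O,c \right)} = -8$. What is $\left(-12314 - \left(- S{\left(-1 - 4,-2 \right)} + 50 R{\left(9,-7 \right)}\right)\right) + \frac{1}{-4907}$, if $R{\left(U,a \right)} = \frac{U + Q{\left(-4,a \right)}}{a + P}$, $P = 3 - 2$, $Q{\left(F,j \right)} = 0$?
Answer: $- \frac{540471710}{44163} \approx -12238.0$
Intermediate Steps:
$P = 1$ ($P = 3 - 2 = 1$)
$R{\left(U,a \right)} = \frac{U}{1 + a}$ ($R{\left(U,a \right)} = \frac{U + 0}{a + 1} = \frac{U}{1 + a}$)
$S{\left(O,c \right)} = \frac{8}{9}$ ($S{\left(O,c \right)} = \left(- \frac{1}{9}\right) \left(-8\right) = \frac{8}{9}$)
$\left(-12314 - \left(- S{\left(-1 - 4,-2 \right)} + 50 R{\left(9,-7 \right)}\right)\right) + \frac{1}{-4907} = \left(-12314 - \left(- \frac{8}{9} + 50 \frac{9}{1 - 7}\right)\right) + \frac{1}{-4907} = \left(-12314 - \left(- \frac{8}{9} + 50 \frac{9}{-6}\right)\right) - \frac{1}{4907} = \left(-12314 - \left(- \frac{8}{9} + 50 \cdot 9 \left(- \frac{1}{6}\right)\right)\right) - \frac{1}{4907} = \left(-12314 + \left(\frac{8}{9} - -75\right)\right) - \frac{1}{4907} = \left(-12314 + \left(\frac{8}{9} + 75\right)\right) - \frac{1}{4907} = \left(-12314 + \frac{683}{9}\right) - \frac{1}{4907} = - \frac{110143}{9} - \frac{1}{4907} = - \frac{540471710}{44163}$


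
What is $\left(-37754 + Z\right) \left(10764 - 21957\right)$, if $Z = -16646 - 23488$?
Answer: $871800384$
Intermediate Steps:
$Z = -40134$
$\left(-37754 + Z\right) \left(10764 - 21957\right) = \left(-37754 - 40134\right) \left(10764 - 21957\right) = \left(-77888\right) \left(-11193\right) = 871800384$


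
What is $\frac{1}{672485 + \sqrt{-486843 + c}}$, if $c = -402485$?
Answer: $\frac{61135}{41112451323} - \frac{4 i \sqrt{55583}}{452236964553} \approx 1.487 \cdot 10^{-6} - 2.0853 \cdot 10^{-9} i$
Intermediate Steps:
$\frac{1}{672485 + \sqrt{-486843 + c}} = \frac{1}{672485 + \sqrt{-486843 - 402485}} = \frac{1}{672485 + \sqrt{-889328}} = \frac{1}{672485 + 4 i \sqrt{55583}}$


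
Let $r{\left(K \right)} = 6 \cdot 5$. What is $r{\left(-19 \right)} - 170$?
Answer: $-140$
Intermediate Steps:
$r{\left(K \right)} = 30$
$r{\left(-19 \right)} - 170 = 30 - 170 = -140$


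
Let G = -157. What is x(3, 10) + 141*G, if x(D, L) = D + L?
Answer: -22124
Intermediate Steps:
x(3, 10) + 141*G = (3 + 10) + 141*(-157) = 13 - 22137 = -22124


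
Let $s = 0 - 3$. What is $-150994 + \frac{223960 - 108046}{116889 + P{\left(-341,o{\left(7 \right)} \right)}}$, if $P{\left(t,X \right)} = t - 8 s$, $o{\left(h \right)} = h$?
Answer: $- \frac{8800778327}{58286} \approx -1.5099 \cdot 10^{5}$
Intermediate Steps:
$s = -3$ ($s = 0 - 3 = -3$)
$P{\left(t,X \right)} = 24 + t$ ($P{\left(t,X \right)} = t - -24 = t + 24 = 24 + t$)
$-150994 + \frac{223960 - 108046}{116889 + P{\left(-341,o{\left(7 \right)} \right)}} = -150994 + \frac{223960 - 108046}{116889 + \left(24 - 341\right)} = -150994 + \frac{115914}{116889 - 317} = -150994 + \frac{115914}{116572} = -150994 + 115914 \cdot \frac{1}{116572} = -150994 + \frac{57957}{58286} = - \frac{8800778327}{58286}$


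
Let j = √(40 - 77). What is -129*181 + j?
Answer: -23349 + I*√37 ≈ -23349.0 + 6.0828*I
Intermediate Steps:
j = I*√37 (j = √(-37) = I*√37 ≈ 6.0828*I)
-129*181 + j = -129*181 + I*√37 = -23349 + I*√37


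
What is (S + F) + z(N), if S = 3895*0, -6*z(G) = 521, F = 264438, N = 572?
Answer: 1586107/6 ≈ 2.6435e+5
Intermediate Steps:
z(G) = -521/6 (z(G) = -⅙*521 = -521/6)
S = 0
(S + F) + z(N) = (0 + 264438) - 521/6 = 264438 - 521/6 = 1586107/6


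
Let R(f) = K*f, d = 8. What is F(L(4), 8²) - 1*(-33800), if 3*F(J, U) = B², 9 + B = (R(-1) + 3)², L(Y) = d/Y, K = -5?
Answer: 104425/3 ≈ 34808.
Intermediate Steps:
R(f) = -5*f
L(Y) = 8/Y
B = 55 (B = -9 + (-5*(-1) + 3)² = -9 + (5 + 3)² = -9 + 8² = -9 + 64 = 55)
F(J, U) = 3025/3 (F(J, U) = (⅓)*55² = (⅓)*3025 = 3025/3)
F(L(4), 8²) - 1*(-33800) = 3025/3 - 1*(-33800) = 3025/3 + 33800 = 104425/3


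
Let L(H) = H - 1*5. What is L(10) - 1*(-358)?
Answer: 363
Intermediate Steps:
L(H) = -5 + H (L(H) = H - 5 = -5 + H)
L(10) - 1*(-358) = (-5 + 10) - 1*(-358) = 5 + 358 = 363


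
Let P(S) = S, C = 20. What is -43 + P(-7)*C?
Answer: -183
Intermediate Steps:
-43 + P(-7)*C = -43 - 7*20 = -43 - 140 = -183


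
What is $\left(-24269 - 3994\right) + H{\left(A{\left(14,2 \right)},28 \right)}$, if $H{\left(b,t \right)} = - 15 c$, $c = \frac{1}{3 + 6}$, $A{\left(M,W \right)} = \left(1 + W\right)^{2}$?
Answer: $- \frac{84794}{3} \approx -28265.0$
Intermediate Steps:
$c = \frac{1}{9} \approx 0.11111$
$H{\left(b,t \right)} = - \frac{5}{3}$ ($H{\left(b,t \right)} = \left(-15\right) \frac{1}{9} = - \frac{5}{3}$)
$\left(-24269 - 3994\right) + H{\left(A{\left(14,2 \right)},28 \right)} = \left(-24269 - 3994\right) - \frac{5}{3} = -28263 - \frac{5}{3} = - \frac{84794}{3}$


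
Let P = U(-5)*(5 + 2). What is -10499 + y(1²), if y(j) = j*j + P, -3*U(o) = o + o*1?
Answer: -31424/3 ≈ -10475.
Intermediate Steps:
U(o) = -2*o/3 (U(o) = -(o + o*1)/3 = -(o + o)/3 = -2*o/3)
P = 70/3 (P = (-⅔*(-5))*(5 + 2) = (10/3)*7 = 70/3 ≈ 23.333)
y(j) = 70/3 + j² (y(j) = j*j + 70/3 = j² + 70/3 = 70/3 + j²)
-10499 + y(1²) = -10499 + (70/3 + (1²)²) = -10499 + (70/3 + 1²) = -10499 + (70/3 + 1) = -10499 + 73/3 = -31424/3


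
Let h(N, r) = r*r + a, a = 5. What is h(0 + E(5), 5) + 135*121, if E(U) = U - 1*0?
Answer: 16365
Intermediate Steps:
E(U) = U (E(U) = U + 0 = U)
h(N, r) = 5 + r² (h(N, r) = r*r + 5 = r² + 5 = 5 + r²)
h(0 + E(5), 5) + 135*121 = (5 + 5²) + 135*121 = (5 + 25) + 16335 = 30 + 16335 = 16365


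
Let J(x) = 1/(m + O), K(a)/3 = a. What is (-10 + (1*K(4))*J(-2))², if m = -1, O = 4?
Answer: 36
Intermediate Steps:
K(a) = 3*a
J(x) = ⅓ (J(x) = 1/(-1 + 4) = 1/3 = ⅓)
(-10 + (1*K(4))*J(-2))² = (-10 + (1*(3*4))*(⅓))² = (-10 + (1*12)*(⅓))² = (-10 + 12*(⅓))² = (-10 + 4)² = (-6)² = 36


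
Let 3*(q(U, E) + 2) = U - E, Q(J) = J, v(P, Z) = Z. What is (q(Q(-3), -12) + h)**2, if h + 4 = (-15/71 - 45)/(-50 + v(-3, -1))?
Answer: 6507601/1456849 ≈ 4.4669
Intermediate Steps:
q(U, E) = -2 - E/3 + U/3 (q(U, E) = -2 + (U - E)/3 = -2 + (-E/3 + U/3) = -2 - E/3 + U/3)
h = -3758/1207 (h = -4 + (-15/71 - 45)/(-50 - 1) = -4 + (-15*1/71 - 45)/(-51) = -4 + (-15/71 - 45)*(-1/51) = -4 - 3210/71*(-1/51) = -4 + 1070/1207 = -3758/1207 ≈ -3.1135)
(q(Q(-3), -12) + h)**2 = ((-2 - 1/3*(-12) + (1/3)*(-3)) - 3758/1207)**2 = ((-2 + 4 - 1) - 3758/1207)**2 = (1 - 3758/1207)**2 = (-2551/1207)**2 = 6507601/1456849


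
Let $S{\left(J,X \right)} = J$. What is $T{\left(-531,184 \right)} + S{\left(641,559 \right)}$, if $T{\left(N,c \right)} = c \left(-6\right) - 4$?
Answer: $-467$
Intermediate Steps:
$T{\left(N,c \right)} = -4 - 6 c$ ($T{\left(N,c \right)} = - 6 c - 4 = -4 - 6 c$)
$T{\left(-531,184 \right)} + S{\left(641,559 \right)} = \left(-4 - 1104\right) + 641 = -1108 + 641 = -467$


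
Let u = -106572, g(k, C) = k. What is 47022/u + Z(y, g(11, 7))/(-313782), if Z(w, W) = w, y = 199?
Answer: -615661043/1393348971 ≈ -0.44186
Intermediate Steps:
47022/u + Z(y, g(11, 7))/(-313782) = 47022/(-106572) + 199/(-313782) = 47022*(-1/106572) + 199*(-1/313782) = -7837/17762 - 199/313782 = -615661043/1393348971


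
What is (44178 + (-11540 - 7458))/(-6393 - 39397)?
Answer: -2518/4579 ≈ -0.54990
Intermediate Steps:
(44178 + (-11540 - 7458))/(-6393 - 39397) = (44178 - 18998)/(-45790) = 25180*(-1/45790) = -2518/4579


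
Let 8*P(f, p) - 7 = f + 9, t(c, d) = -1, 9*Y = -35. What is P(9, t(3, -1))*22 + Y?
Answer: 2335/36 ≈ 64.861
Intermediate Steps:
Y = -35/9 (Y = (1/9)*(-35) = -35/9 ≈ -3.8889)
P(f, p) = 2 + f/8 (P(f, p) = 7/8 + (f + 9)/8 = 7/8 + (9 + f)/8 = 7/8 + (9/8 + f/8) = 2 + f/8)
P(9, t(3, -1))*22 + Y = (2 + (1/8)*9)*22 - 35/9 = (2 + 9/8)*22 - 35/9 = (25/8)*22 - 35/9 = 275/4 - 35/9 = 2335/36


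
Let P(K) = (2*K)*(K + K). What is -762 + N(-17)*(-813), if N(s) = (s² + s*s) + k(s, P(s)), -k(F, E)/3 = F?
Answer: -512139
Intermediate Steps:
P(K) = 4*K² (P(K) = (2*K)*(2*K) = 4*K²)
k(F, E) = -3*F
N(s) = -3*s + 2*s² (N(s) = (s² + s*s) - 3*s = (s² + s²) - 3*s = 2*s² - 3*s = -3*s + 2*s²)
-762 + N(-17)*(-813) = -762 - 17*(-3 + 2*(-17))*(-813) = -762 - 17*(-3 - 34)*(-813) = -762 - 17*(-37)*(-813) = -762 + 629*(-813) = -762 - 511377 = -512139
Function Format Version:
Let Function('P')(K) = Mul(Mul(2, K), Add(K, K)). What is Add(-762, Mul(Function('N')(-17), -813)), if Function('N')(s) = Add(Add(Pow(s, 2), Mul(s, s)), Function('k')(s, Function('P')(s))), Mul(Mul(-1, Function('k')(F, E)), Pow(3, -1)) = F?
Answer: -512139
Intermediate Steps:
Function('P')(K) = Mul(4, Pow(K, 2)) (Function('P')(K) = Mul(Mul(2, K), Mul(2, K)) = Mul(4, Pow(K, 2)))
Function('k')(F, E) = Mul(-3, F)
Function('N')(s) = Add(Mul(-3, s), Mul(2, Pow(s, 2))) (Function('N')(s) = Add(Add(Pow(s, 2), Mul(s, s)), Mul(-3, s)) = Add(Add(Pow(s, 2), Pow(s, 2)), Mul(-3, s)) = Add(Mul(2, Pow(s, 2)), Mul(-3, s)) = Add(Mul(-3, s), Mul(2, Pow(s, 2))))
Add(-762, Mul(Function('N')(-17), -813)) = Add(-762, Mul(Mul(-17, Add(-3, Mul(2, -17))), -813)) = Add(-762, Mul(Mul(-17, Add(-3, -34)), -813)) = Add(-762, Mul(Mul(-17, -37), -813)) = Add(-762, Mul(629, -813)) = Add(-762, -511377) = -512139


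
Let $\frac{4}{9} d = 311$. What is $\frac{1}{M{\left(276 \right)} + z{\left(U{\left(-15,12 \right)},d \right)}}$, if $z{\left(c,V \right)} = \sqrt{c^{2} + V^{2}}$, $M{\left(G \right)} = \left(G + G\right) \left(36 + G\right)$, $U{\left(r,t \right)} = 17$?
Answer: $\frac{2755584}{474569859791} - \frac{20 \sqrt{313561}}{474569859791} \approx 5.7829 \cdot 10^{-6}$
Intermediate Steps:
$d = \frac{2799}{4}$ ($d = \frac{9}{4} \cdot 311 = \frac{2799}{4} \approx 699.75$)
$M{\left(G \right)} = 2 G \left(36 + G\right)$
$z{\left(c,V \right)} = \sqrt{V^{2} + c^{2}}$
$\frac{1}{M{\left(276 \right)} + z{\left(U{\left(-15,12 \right)},d \right)}} = \frac{1}{2 \cdot 276 \left(36 + 276\right) + \sqrt{\left(\frac{2799}{4}\right)^{2} + 17^{2}}} = \frac{1}{2 \cdot 276 \cdot 312 + \sqrt{\frac{7834401}{16} + 289}} = \frac{1}{172224 + \sqrt{\frac{7839025}{16}}} = \frac{1}{172224 + \frac{5 \sqrt{313561}}{4}}$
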